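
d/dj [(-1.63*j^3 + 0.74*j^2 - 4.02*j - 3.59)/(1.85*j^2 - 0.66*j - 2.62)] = (-3.0155*j^4 + 2.1516*j^3 + 19.7604*j^2 + 9.4054*j + 8.163)/(3.4225*j^4 - 2.442*j^3 - 9.2584*j^2 + 3.4584*j + 6.8644)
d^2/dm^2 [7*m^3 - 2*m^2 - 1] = 42*m - 4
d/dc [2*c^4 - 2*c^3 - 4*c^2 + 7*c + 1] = 8*c^3 - 6*c^2 - 8*c + 7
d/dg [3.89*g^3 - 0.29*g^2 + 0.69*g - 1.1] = 11.67*g^2 - 0.58*g + 0.69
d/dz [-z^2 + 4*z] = 4 - 2*z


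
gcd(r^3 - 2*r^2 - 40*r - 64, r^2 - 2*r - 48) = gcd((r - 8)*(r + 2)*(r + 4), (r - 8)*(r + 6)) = r - 8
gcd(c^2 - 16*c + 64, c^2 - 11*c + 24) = c - 8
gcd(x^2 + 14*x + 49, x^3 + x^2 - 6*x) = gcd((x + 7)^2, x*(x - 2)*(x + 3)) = 1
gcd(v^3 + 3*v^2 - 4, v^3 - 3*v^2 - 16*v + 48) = 1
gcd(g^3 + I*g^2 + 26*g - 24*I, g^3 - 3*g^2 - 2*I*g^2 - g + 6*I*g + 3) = g - I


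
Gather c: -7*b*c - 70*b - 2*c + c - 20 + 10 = -70*b + c*(-7*b - 1) - 10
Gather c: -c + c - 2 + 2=0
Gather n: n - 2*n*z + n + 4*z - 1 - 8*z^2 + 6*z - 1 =n*(2 - 2*z) - 8*z^2 + 10*z - 2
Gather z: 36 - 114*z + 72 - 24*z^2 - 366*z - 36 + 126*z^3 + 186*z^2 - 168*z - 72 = 126*z^3 + 162*z^2 - 648*z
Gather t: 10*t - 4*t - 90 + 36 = 6*t - 54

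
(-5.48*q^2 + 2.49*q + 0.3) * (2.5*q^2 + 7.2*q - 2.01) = -13.7*q^4 - 33.231*q^3 + 29.6928*q^2 - 2.8449*q - 0.603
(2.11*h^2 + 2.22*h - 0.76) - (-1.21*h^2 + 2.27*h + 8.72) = 3.32*h^2 - 0.0499999999999998*h - 9.48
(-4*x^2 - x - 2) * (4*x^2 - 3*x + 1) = -16*x^4 + 8*x^3 - 9*x^2 + 5*x - 2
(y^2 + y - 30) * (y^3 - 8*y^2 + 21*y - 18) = y^5 - 7*y^4 - 17*y^3 + 243*y^2 - 648*y + 540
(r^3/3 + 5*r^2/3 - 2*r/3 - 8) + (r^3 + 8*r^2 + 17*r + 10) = 4*r^3/3 + 29*r^2/3 + 49*r/3 + 2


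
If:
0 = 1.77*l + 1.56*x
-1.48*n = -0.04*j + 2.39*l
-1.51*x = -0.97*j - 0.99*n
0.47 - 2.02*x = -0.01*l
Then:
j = 0.02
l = -0.20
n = 0.33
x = 0.23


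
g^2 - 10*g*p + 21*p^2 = (g - 7*p)*(g - 3*p)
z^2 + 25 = (z - 5*I)*(z + 5*I)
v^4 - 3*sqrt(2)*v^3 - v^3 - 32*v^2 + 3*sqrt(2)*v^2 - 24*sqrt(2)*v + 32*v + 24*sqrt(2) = (v - 1)*(v - 6*sqrt(2))*(v + sqrt(2))*(v + 2*sqrt(2))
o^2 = o^2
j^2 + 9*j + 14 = (j + 2)*(j + 7)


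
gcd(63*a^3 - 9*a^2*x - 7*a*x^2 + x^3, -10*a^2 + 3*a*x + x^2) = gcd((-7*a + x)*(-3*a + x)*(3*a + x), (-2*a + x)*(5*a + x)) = 1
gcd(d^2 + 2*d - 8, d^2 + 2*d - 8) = d^2 + 2*d - 8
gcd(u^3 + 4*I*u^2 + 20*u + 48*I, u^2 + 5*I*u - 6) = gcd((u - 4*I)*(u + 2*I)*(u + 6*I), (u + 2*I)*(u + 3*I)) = u + 2*I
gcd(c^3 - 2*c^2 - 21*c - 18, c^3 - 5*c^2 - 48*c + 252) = c - 6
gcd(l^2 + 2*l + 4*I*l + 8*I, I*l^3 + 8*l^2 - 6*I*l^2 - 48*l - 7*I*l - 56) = 1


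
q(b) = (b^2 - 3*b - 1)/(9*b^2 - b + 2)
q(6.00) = 0.05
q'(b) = (1 - 18*b)*(b^2 - 3*b - 1)/(9*b^2 - b + 2)^2 + (2*b - 3)/(9*b^2 - b + 2) = (26*b^2 + 22*b - 7)/(81*b^4 - 18*b^3 + 37*b^2 - 4*b + 4)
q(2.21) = -0.06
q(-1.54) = 0.24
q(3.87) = 0.02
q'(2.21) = 0.09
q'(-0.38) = -0.86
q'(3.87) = 0.03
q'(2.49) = 0.07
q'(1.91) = 0.12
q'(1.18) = 0.31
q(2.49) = -0.04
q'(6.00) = 0.01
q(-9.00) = 0.14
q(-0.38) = 0.08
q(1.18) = -0.24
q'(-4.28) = 0.01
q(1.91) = -0.09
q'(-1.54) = 0.03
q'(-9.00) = 0.00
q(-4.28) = 0.18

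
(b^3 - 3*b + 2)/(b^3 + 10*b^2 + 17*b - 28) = (b^2 + b - 2)/(b^2 + 11*b + 28)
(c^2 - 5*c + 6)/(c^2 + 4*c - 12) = (c - 3)/(c + 6)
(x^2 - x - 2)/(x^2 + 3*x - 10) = (x + 1)/(x + 5)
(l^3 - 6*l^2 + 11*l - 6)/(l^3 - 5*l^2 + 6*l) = (l - 1)/l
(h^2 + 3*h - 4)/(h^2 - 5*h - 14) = (-h^2 - 3*h + 4)/(-h^2 + 5*h + 14)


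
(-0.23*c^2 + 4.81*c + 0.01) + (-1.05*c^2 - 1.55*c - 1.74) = -1.28*c^2 + 3.26*c - 1.73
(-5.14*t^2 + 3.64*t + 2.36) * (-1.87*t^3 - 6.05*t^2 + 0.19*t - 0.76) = 9.6118*t^5 + 24.2902*t^4 - 27.4118*t^3 - 9.68*t^2 - 2.318*t - 1.7936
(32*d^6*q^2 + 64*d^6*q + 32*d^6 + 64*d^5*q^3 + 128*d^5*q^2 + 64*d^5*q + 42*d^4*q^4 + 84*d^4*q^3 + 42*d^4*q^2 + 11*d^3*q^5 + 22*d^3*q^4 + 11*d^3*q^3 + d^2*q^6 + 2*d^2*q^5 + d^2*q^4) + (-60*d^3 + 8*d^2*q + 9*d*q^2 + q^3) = 32*d^6*q^2 + 64*d^6*q + 32*d^6 + 64*d^5*q^3 + 128*d^5*q^2 + 64*d^5*q + 42*d^4*q^4 + 84*d^4*q^3 + 42*d^4*q^2 + 11*d^3*q^5 + 22*d^3*q^4 + 11*d^3*q^3 - 60*d^3 + d^2*q^6 + 2*d^2*q^5 + d^2*q^4 + 8*d^2*q + 9*d*q^2 + q^3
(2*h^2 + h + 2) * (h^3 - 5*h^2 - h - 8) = 2*h^5 - 9*h^4 - 5*h^3 - 27*h^2 - 10*h - 16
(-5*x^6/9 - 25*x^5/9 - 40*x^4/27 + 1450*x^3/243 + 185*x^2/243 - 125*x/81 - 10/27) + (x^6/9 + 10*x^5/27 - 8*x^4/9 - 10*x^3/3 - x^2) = -4*x^6/9 - 65*x^5/27 - 64*x^4/27 + 640*x^3/243 - 58*x^2/243 - 125*x/81 - 10/27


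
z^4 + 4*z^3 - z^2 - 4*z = z*(z - 1)*(z + 1)*(z + 4)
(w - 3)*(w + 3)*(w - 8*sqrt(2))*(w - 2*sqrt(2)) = w^4 - 10*sqrt(2)*w^3 + 23*w^2 + 90*sqrt(2)*w - 288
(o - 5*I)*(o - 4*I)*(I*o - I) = I*o^3 + 9*o^2 - I*o^2 - 9*o - 20*I*o + 20*I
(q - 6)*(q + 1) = q^2 - 5*q - 6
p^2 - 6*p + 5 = (p - 5)*(p - 1)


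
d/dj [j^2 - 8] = 2*j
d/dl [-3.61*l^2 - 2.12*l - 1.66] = -7.22*l - 2.12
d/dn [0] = 0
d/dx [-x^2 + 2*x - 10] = 2 - 2*x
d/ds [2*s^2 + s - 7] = 4*s + 1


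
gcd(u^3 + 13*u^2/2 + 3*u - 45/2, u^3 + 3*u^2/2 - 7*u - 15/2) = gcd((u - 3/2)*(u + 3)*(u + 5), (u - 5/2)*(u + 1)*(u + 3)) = u + 3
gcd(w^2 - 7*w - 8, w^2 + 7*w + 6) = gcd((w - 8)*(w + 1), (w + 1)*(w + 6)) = w + 1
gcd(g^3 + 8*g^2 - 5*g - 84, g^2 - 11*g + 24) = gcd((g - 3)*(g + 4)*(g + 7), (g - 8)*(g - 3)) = g - 3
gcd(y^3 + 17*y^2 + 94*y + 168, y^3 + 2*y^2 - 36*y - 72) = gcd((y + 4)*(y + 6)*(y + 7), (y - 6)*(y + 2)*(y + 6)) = y + 6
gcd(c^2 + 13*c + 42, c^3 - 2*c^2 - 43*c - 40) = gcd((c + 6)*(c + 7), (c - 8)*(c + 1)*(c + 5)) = 1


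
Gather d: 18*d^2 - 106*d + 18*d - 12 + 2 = 18*d^2 - 88*d - 10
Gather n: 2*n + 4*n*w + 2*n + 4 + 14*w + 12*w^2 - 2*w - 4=n*(4*w + 4) + 12*w^2 + 12*w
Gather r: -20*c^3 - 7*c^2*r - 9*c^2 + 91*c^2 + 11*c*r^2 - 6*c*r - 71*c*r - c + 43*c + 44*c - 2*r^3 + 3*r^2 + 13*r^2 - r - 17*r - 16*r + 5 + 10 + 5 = -20*c^3 + 82*c^2 + 86*c - 2*r^3 + r^2*(11*c + 16) + r*(-7*c^2 - 77*c - 34) + 20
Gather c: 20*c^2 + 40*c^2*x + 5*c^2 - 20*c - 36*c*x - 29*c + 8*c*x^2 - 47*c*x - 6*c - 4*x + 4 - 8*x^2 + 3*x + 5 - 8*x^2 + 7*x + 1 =c^2*(40*x + 25) + c*(8*x^2 - 83*x - 55) - 16*x^2 + 6*x + 10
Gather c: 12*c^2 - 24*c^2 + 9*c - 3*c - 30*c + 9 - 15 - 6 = -12*c^2 - 24*c - 12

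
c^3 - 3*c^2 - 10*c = c*(c - 5)*(c + 2)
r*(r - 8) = r^2 - 8*r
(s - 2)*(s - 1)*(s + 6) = s^3 + 3*s^2 - 16*s + 12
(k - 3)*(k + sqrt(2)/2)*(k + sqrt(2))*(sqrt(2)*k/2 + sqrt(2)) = sqrt(2)*k^4/2 - sqrt(2)*k^3/2 + 3*k^3/2 - 5*sqrt(2)*k^2/2 - 3*k^2/2 - 9*k - sqrt(2)*k/2 - 3*sqrt(2)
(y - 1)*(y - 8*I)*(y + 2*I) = y^3 - y^2 - 6*I*y^2 + 16*y + 6*I*y - 16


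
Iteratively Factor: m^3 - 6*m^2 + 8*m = (m - 4)*(m^2 - 2*m) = (m - 4)*(m - 2)*(m)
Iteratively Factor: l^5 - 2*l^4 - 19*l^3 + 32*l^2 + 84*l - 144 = (l - 2)*(l^4 - 19*l^2 - 6*l + 72) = (l - 2)*(l + 3)*(l^3 - 3*l^2 - 10*l + 24) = (l - 2)*(l + 3)^2*(l^2 - 6*l + 8) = (l - 2)^2*(l + 3)^2*(l - 4)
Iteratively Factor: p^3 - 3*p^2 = (p)*(p^2 - 3*p) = p*(p - 3)*(p)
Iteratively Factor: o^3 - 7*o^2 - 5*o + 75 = (o + 3)*(o^2 - 10*o + 25) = (o - 5)*(o + 3)*(o - 5)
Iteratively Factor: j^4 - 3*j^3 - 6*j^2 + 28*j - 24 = (j - 2)*(j^3 - j^2 - 8*j + 12) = (j - 2)^2*(j^2 + j - 6) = (j - 2)^2*(j + 3)*(j - 2)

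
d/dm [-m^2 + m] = 1 - 2*m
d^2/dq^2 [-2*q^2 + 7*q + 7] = -4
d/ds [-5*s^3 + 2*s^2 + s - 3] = -15*s^2 + 4*s + 1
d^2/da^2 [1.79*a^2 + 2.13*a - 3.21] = 3.58000000000000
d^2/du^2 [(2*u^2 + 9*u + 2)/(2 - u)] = -56/(u^3 - 6*u^2 + 12*u - 8)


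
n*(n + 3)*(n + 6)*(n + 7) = n^4 + 16*n^3 + 81*n^2 + 126*n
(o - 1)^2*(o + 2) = o^3 - 3*o + 2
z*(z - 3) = z^2 - 3*z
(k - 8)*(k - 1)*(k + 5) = k^3 - 4*k^2 - 37*k + 40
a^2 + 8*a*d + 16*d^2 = (a + 4*d)^2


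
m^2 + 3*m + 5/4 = (m + 1/2)*(m + 5/2)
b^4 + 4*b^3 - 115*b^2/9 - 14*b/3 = b*(b - 7/3)*(b + 1/3)*(b + 6)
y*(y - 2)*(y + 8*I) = y^3 - 2*y^2 + 8*I*y^2 - 16*I*y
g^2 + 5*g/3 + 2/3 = (g + 2/3)*(g + 1)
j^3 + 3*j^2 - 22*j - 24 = (j - 4)*(j + 1)*(j + 6)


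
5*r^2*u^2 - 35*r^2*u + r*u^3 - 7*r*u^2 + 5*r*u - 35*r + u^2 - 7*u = (5*r + u)*(u - 7)*(r*u + 1)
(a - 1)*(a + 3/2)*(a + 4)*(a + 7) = a^4 + 23*a^3/2 + 32*a^2 - 5*a/2 - 42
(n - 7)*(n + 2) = n^2 - 5*n - 14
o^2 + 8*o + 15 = (o + 3)*(o + 5)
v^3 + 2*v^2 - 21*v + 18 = (v - 3)*(v - 1)*(v + 6)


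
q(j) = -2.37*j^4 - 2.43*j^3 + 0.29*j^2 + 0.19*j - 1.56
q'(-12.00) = 15324.91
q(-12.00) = -44907.36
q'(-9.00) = 6315.40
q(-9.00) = -13757.88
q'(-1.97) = 43.23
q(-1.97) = -17.93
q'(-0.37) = -0.54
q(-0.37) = -1.51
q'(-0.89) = 0.58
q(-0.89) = -1.27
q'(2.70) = -237.98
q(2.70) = -172.71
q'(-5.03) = 1019.29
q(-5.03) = -1203.05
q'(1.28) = -30.89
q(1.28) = -12.30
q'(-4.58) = 755.38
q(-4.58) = -805.71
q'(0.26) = -0.32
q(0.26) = -1.54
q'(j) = -9.48*j^3 - 7.29*j^2 + 0.58*j + 0.19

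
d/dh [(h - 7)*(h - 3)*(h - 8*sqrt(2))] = 3*h^2 - 16*sqrt(2)*h - 20*h + 21 + 80*sqrt(2)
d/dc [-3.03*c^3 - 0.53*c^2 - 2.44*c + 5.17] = -9.09*c^2 - 1.06*c - 2.44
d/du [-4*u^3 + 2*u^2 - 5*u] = -12*u^2 + 4*u - 5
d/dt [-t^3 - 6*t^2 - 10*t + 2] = -3*t^2 - 12*t - 10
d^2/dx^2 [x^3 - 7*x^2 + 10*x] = 6*x - 14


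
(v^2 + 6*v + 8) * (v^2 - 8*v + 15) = v^4 - 2*v^3 - 25*v^2 + 26*v + 120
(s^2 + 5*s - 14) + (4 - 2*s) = s^2 + 3*s - 10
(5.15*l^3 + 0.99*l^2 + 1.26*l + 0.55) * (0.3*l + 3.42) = 1.545*l^4 + 17.91*l^3 + 3.7638*l^2 + 4.4742*l + 1.881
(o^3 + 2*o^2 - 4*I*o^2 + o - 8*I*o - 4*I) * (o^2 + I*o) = o^5 + 2*o^4 - 3*I*o^4 + 5*o^3 - 6*I*o^3 + 8*o^2 - 3*I*o^2 + 4*o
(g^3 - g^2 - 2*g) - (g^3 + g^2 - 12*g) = -2*g^2 + 10*g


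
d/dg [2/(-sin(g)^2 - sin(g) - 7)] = 2*(2*sin(g) + 1)*cos(g)/(sin(g)^2 + sin(g) + 7)^2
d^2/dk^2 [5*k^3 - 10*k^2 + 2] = 30*k - 20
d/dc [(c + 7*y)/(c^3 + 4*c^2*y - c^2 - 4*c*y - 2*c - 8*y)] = (c^3 + 4*c^2*y - c^2 - 4*c*y - 2*c - 8*y + (c + 7*y)*(-3*c^2 - 8*c*y + 2*c + 4*y + 2))/(-c^3 - 4*c^2*y + c^2 + 4*c*y + 2*c + 8*y)^2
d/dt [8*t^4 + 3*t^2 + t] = 32*t^3 + 6*t + 1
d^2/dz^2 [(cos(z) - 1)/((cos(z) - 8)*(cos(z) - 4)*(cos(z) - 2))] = (-528*(1 - cos(z)^2)^2 - 96*sin(z)^6 - 4*cos(z)^7 - 45*cos(z)^6 - 120*cos(z)^5 + 4104*cos(z)^3 - 6120*cos(z)^2 - 1568*cos(z) + 3312)/((cos(z) - 8)^3*(cos(z) - 4)^3*(cos(z) - 2)^3)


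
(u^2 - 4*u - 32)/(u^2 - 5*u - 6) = (-u^2 + 4*u + 32)/(-u^2 + 5*u + 6)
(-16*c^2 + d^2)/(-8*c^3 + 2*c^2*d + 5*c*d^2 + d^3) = (4*c - d)/(2*c^2 - c*d - d^2)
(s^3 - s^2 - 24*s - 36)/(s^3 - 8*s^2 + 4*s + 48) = (s + 3)/(s - 4)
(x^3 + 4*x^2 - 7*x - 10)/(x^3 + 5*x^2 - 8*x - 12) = (x + 5)/(x + 6)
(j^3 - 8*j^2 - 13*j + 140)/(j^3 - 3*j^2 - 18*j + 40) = (j - 7)/(j - 2)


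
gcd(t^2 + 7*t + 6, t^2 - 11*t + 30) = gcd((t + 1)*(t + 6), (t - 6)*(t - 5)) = 1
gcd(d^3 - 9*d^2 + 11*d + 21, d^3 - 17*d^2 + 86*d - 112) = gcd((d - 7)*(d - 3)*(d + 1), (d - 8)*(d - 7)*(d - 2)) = d - 7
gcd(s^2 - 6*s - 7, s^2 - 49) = s - 7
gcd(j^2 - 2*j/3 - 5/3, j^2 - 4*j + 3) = 1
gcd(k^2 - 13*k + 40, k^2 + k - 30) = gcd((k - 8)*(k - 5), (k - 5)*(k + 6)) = k - 5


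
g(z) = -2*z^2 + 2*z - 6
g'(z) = 2 - 4*z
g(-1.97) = -17.70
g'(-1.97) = 9.88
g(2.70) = -15.18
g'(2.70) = -8.80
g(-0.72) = -8.48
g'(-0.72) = 4.88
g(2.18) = -11.14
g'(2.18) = -6.72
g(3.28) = -20.96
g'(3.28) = -11.12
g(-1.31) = -12.05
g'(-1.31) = 7.24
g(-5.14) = -69.12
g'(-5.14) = 22.56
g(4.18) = -32.58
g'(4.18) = -14.72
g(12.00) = -270.00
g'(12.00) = -46.00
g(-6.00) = -90.00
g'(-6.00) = 26.00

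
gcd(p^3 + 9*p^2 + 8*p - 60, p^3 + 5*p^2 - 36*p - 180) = p^2 + 11*p + 30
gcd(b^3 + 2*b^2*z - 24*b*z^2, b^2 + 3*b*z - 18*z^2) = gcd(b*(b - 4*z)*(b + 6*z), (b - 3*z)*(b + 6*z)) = b + 6*z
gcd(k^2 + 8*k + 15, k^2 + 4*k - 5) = k + 5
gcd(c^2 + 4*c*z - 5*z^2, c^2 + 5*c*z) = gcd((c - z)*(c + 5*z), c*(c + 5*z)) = c + 5*z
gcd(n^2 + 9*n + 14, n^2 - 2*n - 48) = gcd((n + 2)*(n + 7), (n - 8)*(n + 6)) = 1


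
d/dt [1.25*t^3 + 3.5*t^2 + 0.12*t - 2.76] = 3.75*t^2 + 7.0*t + 0.12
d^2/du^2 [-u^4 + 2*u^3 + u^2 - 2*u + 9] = -12*u^2 + 12*u + 2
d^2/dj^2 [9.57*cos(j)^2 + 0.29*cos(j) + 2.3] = -0.29*cos(j) - 19.14*cos(2*j)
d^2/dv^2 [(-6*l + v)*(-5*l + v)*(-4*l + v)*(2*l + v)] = 88*l^2 - 78*l*v + 12*v^2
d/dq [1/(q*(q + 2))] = 2*(-q - 1)/(q^2*(q^2 + 4*q + 4))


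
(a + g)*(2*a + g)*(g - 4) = 2*a^2*g - 8*a^2 + 3*a*g^2 - 12*a*g + g^3 - 4*g^2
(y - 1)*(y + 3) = y^2 + 2*y - 3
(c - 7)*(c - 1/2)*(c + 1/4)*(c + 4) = c^4 - 13*c^3/4 - 219*c^2/8 + 59*c/8 + 7/2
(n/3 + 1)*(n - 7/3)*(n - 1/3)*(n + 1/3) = n^4/3 + 2*n^3/9 - 64*n^2/27 - 2*n/81 + 7/27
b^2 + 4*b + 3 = (b + 1)*(b + 3)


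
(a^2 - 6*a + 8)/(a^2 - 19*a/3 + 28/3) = 3*(a - 2)/(3*a - 7)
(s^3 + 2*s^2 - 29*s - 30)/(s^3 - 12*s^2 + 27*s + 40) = (s + 6)/(s - 8)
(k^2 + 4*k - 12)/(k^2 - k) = (k^2 + 4*k - 12)/(k*(k - 1))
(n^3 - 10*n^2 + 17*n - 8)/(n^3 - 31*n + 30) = (n^2 - 9*n + 8)/(n^2 + n - 30)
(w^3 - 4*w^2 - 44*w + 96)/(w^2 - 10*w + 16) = w + 6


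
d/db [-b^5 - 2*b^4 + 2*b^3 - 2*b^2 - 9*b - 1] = -5*b^4 - 8*b^3 + 6*b^2 - 4*b - 9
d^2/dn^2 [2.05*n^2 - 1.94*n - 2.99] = 4.10000000000000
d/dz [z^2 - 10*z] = 2*z - 10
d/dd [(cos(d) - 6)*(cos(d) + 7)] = -sin(d) - sin(2*d)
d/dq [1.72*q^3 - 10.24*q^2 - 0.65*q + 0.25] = 5.16*q^2 - 20.48*q - 0.65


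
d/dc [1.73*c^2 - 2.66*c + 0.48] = 3.46*c - 2.66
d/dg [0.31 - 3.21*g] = -3.21000000000000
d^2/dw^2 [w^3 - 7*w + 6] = 6*w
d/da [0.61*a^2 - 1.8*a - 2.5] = 1.22*a - 1.8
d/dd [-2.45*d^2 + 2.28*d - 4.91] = 2.28 - 4.9*d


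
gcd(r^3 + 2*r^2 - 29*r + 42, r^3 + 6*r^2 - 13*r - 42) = r^2 + 4*r - 21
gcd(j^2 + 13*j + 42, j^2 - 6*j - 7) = 1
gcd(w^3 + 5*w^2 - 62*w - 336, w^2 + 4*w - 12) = w + 6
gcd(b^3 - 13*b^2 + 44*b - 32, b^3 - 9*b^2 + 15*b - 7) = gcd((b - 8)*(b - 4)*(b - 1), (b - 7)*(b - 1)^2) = b - 1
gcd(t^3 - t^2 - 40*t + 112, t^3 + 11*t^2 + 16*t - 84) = t + 7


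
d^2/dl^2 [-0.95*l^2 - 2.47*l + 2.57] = -1.90000000000000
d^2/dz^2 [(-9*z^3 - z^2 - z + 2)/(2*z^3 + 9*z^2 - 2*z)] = 2*(158*z^6 - 120*z^5 - 18*z^4 + 149*z^3 + 462*z^2 - 108*z + 8)/(z^3*(8*z^6 + 108*z^5 + 462*z^4 + 513*z^3 - 462*z^2 + 108*z - 8))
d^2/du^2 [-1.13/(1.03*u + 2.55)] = -2.397634/(1.03*u + 2.55)^3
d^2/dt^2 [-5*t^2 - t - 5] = -10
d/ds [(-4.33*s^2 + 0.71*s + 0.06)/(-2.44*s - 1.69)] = (10.5652*s^2 + 14.6354*s - 1.0535)/(5.9536*s^2 + 8.2472*s + 2.8561)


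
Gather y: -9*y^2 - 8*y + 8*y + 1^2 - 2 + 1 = -9*y^2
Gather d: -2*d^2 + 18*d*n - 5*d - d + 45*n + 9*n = -2*d^2 + d*(18*n - 6) + 54*n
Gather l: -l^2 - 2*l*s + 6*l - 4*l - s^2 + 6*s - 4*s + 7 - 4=-l^2 + l*(2 - 2*s) - s^2 + 2*s + 3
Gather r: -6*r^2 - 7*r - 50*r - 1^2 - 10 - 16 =-6*r^2 - 57*r - 27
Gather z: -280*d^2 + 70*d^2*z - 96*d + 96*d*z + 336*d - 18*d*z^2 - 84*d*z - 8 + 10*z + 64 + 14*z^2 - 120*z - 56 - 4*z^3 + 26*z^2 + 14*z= -280*d^2 + 240*d - 4*z^3 + z^2*(40 - 18*d) + z*(70*d^2 + 12*d - 96)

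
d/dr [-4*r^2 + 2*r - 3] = 2 - 8*r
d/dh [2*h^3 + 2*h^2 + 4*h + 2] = 6*h^2 + 4*h + 4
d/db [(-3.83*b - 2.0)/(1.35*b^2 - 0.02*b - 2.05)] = (5.1705*b^2 + 5.4*b + 7.8115)/(1.8225*b^4 - 0.054*b^3 - 5.5346*b^2 + 0.082*b + 4.2025)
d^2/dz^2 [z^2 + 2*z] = 2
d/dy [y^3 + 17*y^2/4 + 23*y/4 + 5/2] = 3*y^2 + 17*y/2 + 23/4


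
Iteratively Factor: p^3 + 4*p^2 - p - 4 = (p + 1)*(p^2 + 3*p - 4) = (p - 1)*(p + 1)*(p + 4)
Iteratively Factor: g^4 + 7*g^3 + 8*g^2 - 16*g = (g - 1)*(g^3 + 8*g^2 + 16*g) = (g - 1)*(g + 4)*(g^2 + 4*g) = (g - 1)*(g + 4)^2*(g)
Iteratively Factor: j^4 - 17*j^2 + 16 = (j + 1)*(j^3 - j^2 - 16*j + 16) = (j - 1)*(j + 1)*(j^2 - 16) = (j - 1)*(j + 1)*(j + 4)*(j - 4)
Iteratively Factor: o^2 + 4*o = (o + 4)*(o)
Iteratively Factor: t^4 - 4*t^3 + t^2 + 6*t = (t - 3)*(t^3 - t^2 - 2*t) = (t - 3)*(t - 2)*(t^2 + t) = t*(t - 3)*(t - 2)*(t + 1)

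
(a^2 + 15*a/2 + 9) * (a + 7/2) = a^3 + 11*a^2 + 141*a/4 + 63/2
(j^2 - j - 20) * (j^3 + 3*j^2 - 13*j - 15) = j^5 + 2*j^4 - 36*j^3 - 62*j^2 + 275*j + 300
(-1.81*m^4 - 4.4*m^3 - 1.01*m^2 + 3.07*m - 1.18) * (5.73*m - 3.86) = -10.3713*m^5 - 18.2254*m^4 + 11.1967*m^3 + 21.4897*m^2 - 18.6116*m + 4.5548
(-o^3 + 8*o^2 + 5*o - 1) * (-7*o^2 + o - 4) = 7*o^5 - 57*o^4 - 23*o^3 - 20*o^2 - 21*o + 4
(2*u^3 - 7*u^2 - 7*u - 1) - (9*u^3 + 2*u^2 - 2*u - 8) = -7*u^3 - 9*u^2 - 5*u + 7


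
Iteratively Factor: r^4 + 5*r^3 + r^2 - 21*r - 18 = (r - 2)*(r^3 + 7*r^2 + 15*r + 9) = (r - 2)*(r + 1)*(r^2 + 6*r + 9) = (r - 2)*(r + 1)*(r + 3)*(r + 3)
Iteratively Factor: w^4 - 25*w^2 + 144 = (w + 3)*(w^3 - 3*w^2 - 16*w + 48) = (w - 3)*(w + 3)*(w^2 - 16) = (w - 4)*(w - 3)*(w + 3)*(w + 4)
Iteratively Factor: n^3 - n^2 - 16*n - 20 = (n - 5)*(n^2 + 4*n + 4) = (n - 5)*(n + 2)*(n + 2)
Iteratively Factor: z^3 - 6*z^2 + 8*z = (z - 2)*(z^2 - 4*z) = (z - 4)*(z - 2)*(z)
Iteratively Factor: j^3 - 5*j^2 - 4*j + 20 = (j - 2)*(j^2 - 3*j - 10) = (j - 5)*(j - 2)*(j + 2)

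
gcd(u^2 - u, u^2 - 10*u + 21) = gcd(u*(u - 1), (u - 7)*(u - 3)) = 1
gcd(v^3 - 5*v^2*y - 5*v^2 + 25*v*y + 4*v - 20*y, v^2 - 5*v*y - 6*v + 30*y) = -v + 5*y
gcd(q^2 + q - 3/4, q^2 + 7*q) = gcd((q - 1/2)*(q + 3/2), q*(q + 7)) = 1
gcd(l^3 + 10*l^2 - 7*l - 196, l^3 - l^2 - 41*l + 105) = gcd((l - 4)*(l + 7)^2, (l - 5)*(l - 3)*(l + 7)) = l + 7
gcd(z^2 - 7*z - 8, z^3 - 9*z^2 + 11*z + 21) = z + 1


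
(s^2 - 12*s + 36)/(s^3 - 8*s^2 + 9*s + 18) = (s - 6)/(s^2 - 2*s - 3)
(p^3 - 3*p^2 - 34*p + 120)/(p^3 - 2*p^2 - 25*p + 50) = (p^2 + 2*p - 24)/(p^2 + 3*p - 10)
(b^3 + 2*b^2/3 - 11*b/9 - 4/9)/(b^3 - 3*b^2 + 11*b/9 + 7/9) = (3*b + 4)/(3*b - 7)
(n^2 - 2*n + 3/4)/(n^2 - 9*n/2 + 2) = (n - 3/2)/(n - 4)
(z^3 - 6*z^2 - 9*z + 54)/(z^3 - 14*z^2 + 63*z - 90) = (z + 3)/(z - 5)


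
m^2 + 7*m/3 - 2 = (m - 2/3)*(m + 3)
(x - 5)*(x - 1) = x^2 - 6*x + 5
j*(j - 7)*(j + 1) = j^3 - 6*j^2 - 7*j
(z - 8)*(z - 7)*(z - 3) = z^3 - 18*z^2 + 101*z - 168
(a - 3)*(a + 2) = a^2 - a - 6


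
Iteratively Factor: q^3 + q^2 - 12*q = (q)*(q^2 + q - 12) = q*(q + 4)*(q - 3)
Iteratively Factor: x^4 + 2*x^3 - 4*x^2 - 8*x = (x)*(x^3 + 2*x^2 - 4*x - 8) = x*(x + 2)*(x^2 - 4) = x*(x - 2)*(x + 2)*(x + 2)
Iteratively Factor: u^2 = (u)*(u)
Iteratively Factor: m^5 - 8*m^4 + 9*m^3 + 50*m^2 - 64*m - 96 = (m - 4)*(m^4 - 4*m^3 - 7*m^2 + 22*m + 24) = (m - 4)^2*(m^3 - 7*m - 6) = (m - 4)^2*(m - 3)*(m^2 + 3*m + 2) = (m - 4)^2*(m - 3)*(m + 2)*(m + 1)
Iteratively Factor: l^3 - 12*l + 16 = (l - 2)*(l^2 + 2*l - 8) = (l - 2)*(l + 4)*(l - 2)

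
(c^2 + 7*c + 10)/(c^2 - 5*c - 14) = (c + 5)/(c - 7)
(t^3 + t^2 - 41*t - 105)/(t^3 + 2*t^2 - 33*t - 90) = (t - 7)/(t - 6)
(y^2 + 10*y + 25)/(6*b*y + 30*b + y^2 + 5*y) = (y + 5)/(6*b + y)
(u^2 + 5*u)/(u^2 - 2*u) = (u + 5)/(u - 2)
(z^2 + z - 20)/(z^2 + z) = (z^2 + z - 20)/(z*(z + 1))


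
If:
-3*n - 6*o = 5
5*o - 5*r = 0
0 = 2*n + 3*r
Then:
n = 5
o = -10/3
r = -10/3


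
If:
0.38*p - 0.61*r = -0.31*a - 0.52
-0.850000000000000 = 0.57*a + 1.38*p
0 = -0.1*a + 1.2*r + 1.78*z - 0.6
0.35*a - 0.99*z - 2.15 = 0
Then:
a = 4.70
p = -2.56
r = 1.65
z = -0.51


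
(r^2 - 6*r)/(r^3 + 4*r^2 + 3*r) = (r - 6)/(r^2 + 4*r + 3)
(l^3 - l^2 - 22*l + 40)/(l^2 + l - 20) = l - 2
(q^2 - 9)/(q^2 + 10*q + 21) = (q - 3)/(q + 7)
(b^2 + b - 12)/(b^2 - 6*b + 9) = (b + 4)/(b - 3)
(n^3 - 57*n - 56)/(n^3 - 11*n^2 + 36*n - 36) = (n^3 - 57*n - 56)/(n^3 - 11*n^2 + 36*n - 36)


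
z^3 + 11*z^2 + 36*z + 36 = (z + 2)*(z + 3)*(z + 6)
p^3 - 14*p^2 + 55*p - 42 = (p - 7)*(p - 6)*(p - 1)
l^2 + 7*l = l*(l + 7)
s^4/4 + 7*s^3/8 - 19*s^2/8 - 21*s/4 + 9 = (s/4 + 1)*(s - 2)*(s - 3/2)*(s + 3)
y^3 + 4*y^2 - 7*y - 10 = (y - 2)*(y + 1)*(y + 5)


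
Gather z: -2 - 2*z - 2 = -2*z - 4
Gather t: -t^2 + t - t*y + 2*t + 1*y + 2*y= -t^2 + t*(3 - y) + 3*y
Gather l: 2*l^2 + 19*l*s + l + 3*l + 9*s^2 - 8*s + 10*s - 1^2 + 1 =2*l^2 + l*(19*s + 4) + 9*s^2 + 2*s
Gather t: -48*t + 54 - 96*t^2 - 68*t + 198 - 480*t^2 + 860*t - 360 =-576*t^2 + 744*t - 108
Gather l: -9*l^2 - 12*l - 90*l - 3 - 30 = -9*l^2 - 102*l - 33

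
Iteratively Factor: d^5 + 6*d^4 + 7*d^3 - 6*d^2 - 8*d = (d + 1)*(d^4 + 5*d^3 + 2*d^2 - 8*d) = d*(d + 1)*(d^3 + 5*d^2 + 2*d - 8) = d*(d + 1)*(d + 2)*(d^2 + 3*d - 4) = d*(d + 1)*(d + 2)*(d + 4)*(d - 1)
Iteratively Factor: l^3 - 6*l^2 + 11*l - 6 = (l - 2)*(l^2 - 4*l + 3) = (l - 2)*(l - 1)*(l - 3)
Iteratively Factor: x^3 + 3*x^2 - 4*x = (x + 4)*(x^2 - x) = (x - 1)*(x + 4)*(x)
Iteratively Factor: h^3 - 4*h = (h - 2)*(h^2 + 2*h) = (h - 2)*(h + 2)*(h)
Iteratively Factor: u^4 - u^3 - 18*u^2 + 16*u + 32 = (u + 4)*(u^3 - 5*u^2 + 2*u + 8) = (u - 2)*(u + 4)*(u^2 - 3*u - 4) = (u - 4)*(u - 2)*(u + 4)*(u + 1)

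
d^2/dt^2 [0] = 0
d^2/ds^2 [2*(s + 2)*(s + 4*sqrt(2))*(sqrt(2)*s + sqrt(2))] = 12*sqrt(2)*s + 12*sqrt(2) + 32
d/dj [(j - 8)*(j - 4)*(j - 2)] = 3*j^2 - 28*j + 56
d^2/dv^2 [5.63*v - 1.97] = 0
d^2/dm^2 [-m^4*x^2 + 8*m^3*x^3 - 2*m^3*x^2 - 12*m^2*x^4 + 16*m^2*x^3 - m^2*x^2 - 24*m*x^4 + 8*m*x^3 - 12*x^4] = x^2*(-12*m^2 + 48*m*x - 12*m - 24*x^2 + 32*x - 2)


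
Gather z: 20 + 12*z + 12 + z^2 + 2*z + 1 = z^2 + 14*z + 33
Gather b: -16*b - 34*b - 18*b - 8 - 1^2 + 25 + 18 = 34 - 68*b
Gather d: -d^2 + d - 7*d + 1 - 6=-d^2 - 6*d - 5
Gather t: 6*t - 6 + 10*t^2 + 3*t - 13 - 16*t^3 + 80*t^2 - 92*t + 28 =-16*t^3 + 90*t^2 - 83*t + 9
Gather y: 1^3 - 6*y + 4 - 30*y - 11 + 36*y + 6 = 0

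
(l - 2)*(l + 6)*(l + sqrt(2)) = l^3 + sqrt(2)*l^2 + 4*l^2 - 12*l + 4*sqrt(2)*l - 12*sqrt(2)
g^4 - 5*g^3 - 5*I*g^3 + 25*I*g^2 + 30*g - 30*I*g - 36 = (g - 3)*(g - 2)*(g - 3*I)*(g - 2*I)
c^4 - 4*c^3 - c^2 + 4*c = c*(c - 4)*(c - 1)*(c + 1)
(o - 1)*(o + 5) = o^2 + 4*o - 5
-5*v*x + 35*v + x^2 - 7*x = (-5*v + x)*(x - 7)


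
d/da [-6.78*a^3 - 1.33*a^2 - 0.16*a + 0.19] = -20.34*a^2 - 2.66*a - 0.16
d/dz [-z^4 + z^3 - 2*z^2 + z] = -4*z^3 + 3*z^2 - 4*z + 1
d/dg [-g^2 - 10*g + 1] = -2*g - 10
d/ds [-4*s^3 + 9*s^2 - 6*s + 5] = -12*s^2 + 18*s - 6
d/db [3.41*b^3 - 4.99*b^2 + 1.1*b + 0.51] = 10.23*b^2 - 9.98*b + 1.1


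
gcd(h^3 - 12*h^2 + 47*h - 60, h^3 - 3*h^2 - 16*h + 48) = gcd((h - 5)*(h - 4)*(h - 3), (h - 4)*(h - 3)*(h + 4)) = h^2 - 7*h + 12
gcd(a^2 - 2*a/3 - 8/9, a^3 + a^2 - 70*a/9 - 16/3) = a + 2/3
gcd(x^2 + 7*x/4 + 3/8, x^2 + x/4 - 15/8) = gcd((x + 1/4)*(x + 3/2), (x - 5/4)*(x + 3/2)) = x + 3/2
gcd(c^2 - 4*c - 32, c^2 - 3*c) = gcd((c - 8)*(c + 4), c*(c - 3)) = 1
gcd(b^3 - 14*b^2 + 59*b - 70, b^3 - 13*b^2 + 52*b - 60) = b^2 - 7*b + 10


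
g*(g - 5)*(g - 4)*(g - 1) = g^4 - 10*g^3 + 29*g^2 - 20*g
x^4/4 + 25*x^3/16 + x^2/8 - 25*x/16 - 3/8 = (x/4 + 1/4)*(x - 1)*(x + 1/4)*(x + 6)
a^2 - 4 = (a - 2)*(a + 2)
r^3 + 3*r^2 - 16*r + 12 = (r - 2)*(r - 1)*(r + 6)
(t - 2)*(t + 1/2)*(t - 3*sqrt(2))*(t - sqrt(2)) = t^4 - 4*sqrt(2)*t^3 - 3*t^3/2 + 5*t^2 + 6*sqrt(2)*t^2 - 9*t + 4*sqrt(2)*t - 6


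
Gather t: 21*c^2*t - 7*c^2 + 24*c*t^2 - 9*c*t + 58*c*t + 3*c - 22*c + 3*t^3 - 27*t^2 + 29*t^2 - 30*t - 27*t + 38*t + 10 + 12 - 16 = -7*c^2 - 19*c + 3*t^3 + t^2*(24*c + 2) + t*(21*c^2 + 49*c - 19) + 6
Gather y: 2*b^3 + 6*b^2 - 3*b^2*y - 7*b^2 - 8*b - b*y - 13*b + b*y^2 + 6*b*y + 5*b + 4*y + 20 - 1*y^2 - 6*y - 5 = 2*b^3 - b^2 - 16*b + y^2*(b - 1) + y*(-3*b^2 + 5*b - 2) + 15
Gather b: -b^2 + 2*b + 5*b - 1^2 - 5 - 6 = -b^2 + 7*b - 12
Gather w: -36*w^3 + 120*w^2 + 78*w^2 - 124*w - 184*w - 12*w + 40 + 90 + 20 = -36*w^3 + 198*w^2 - 320*w + 150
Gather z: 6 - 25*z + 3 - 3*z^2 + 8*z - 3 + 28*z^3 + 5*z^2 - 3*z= 28*z^3 + 2*z^2 - 20*z + 6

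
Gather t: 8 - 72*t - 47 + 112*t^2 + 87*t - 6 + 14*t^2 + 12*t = 126*t^2 + 27*t - 45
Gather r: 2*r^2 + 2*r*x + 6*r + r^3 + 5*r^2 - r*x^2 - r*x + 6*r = r^3 + 7*r^2 + r*(-x^2 + x + 12)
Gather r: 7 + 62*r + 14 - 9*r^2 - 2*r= -9*r^2 + 60*r + 21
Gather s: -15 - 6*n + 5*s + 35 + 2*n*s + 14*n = 8*n + s*(2*n + 5) + 20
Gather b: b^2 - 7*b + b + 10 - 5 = b^2 - 6*b + 5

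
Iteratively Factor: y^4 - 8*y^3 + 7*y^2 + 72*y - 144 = (y - 4)*(y^3 - 4*y^2 - 9*y + 36) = (y - 4)*(y - 3)*(y^2 - y - 12) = (y - 4)^2*(y - 3)*(y + 3)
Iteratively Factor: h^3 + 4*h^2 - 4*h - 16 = (h - 2)*(h^2 + 6*h + 8) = (h - 2)*(h + 4)*(h + 2)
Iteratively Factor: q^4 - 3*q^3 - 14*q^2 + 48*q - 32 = (q + 4)*(q^3 - 7*q^2 + 14*q - 8) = (q - 2)*(q + 4)*(q^2 - 5*q + 4) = (q - 4)*(q - 2)*(q + 4)*(q - 1)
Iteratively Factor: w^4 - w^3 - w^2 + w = (w + 1)*(w^3 - 2*w^2 + w) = (w - 1)*(w + 1)*(w^2 - w) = w*(w - 1)*(w + 1)*(w - 1)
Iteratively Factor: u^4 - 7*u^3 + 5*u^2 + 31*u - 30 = (u - 5)*(u^3 - 2*u^2 - 5*u + 6) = (u - 5)*(u - 1)*(u^2 - u - 6) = (u - 5)*(u - 3)*(u - 1)*(u + 2)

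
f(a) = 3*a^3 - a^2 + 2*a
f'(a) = 9*a^2 - 2*a + 2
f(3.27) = 100.74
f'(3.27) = 91.70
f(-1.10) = -7.40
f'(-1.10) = 15.09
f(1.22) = 6.40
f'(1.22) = 12.96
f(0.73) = 2.09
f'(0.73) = 5.34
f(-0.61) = -2.27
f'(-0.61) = 6.57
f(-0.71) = -3.00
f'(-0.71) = 7.96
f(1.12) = 5.20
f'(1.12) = 11.05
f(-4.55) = -312.39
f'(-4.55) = 197.42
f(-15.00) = -10380.00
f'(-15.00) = 2057.00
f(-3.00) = -96.00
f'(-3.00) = 89.00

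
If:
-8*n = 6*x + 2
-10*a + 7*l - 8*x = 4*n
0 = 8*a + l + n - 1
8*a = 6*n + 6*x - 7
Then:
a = 67/388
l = 933/194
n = -1007/194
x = 639/97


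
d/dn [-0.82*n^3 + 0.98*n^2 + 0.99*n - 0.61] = -2.46*n^2 + 1.96*n + 0.99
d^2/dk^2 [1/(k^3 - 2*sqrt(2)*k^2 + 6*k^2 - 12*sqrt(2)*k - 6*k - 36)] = 2*((-3*k - 6 + 2*sqrt(2))*(-k^3 - 6*k^2 + 2*sqrt(2)*k^2 + 6*k + 12*sqrt(2)*k + 36) - (-3*k^2 - 12*k + 4*sqrt(2)*k + 6 + 12*sqrt(2))^2)/(-k^3 - 6*k^2 + 2*sqrt(2)*k^2 + 6*k + 12*sqrt(2)*k + 36)^3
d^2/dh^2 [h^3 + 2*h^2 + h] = 6*h + 4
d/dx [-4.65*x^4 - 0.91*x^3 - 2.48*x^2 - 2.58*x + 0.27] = -18.6*x^3 - 2.73*x^2 - 4.96*x - 2.58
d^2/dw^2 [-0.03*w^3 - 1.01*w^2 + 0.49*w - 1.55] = -0.18*w - 2.02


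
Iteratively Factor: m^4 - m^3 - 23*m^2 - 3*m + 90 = (m - 5)*(m^3 + 4*m^2 - 3*m - 18) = (m - 5)*(m - 2)*(m^2 + 6*m + 9) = (m - 5)*(m - 2)*(m + 3)*(m + 3)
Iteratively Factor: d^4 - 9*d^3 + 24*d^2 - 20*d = (d - 5)*(d^3 - 4*d^2 + 4*d) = d*(d - 5)*(d^2 - 4*d + 4) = d*(d - 5)*(d - 2)*(d - 2)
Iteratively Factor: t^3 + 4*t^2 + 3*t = (t)*(t^2 + 4*t + 3) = t*(t + 1)*(t + 3)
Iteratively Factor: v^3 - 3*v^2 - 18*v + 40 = (v + 4)*(v^2 - 7*v + 10) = (v - 2)*(v + 4)*(v - 5)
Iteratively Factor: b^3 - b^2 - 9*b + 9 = (b - 1)*(b^2 - 9) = (b - 1)*(b + 3)*(b - 3)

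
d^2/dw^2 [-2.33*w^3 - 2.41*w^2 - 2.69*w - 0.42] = -13.98*w - 4.82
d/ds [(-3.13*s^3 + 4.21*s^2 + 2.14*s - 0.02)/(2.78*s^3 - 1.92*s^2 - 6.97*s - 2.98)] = (-5.6942*s^4 + 31.7338*s^3 + 2.91410000000001*s^2 - 25.1684*s - 6.5166)/(7.7284*s^6 - 10.6752*s^5 - 35.0668*s^4 + 10.196*s^3 + 60.0241*s^2 + 41.5412*s + 8.8804)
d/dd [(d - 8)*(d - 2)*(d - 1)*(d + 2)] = 4*d^3 - 27*d^2 + 8*d + 36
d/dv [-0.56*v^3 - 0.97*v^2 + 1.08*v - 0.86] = -1.68*v^2 - 1.94*v + 1.08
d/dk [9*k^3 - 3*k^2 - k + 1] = 27*k^2 - 6*k - 1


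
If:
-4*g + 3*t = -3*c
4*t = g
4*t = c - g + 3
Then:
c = 39/11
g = 36/11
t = 9/11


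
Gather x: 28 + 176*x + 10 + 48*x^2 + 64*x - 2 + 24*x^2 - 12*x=72*x^2 + 228*x + 36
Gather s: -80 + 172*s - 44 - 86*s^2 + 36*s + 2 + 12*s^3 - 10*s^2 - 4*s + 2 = 12*s^3 - 96*s^2 + 204*s - 120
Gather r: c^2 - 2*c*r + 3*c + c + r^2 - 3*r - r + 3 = c^2 + 4*c + r^2 + r*(-2*c - 4) + 3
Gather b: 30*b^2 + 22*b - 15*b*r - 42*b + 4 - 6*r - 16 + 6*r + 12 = 30*b^2 + b*(-15*r - 20)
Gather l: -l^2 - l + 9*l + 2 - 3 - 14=-l^2 + 8*l - 15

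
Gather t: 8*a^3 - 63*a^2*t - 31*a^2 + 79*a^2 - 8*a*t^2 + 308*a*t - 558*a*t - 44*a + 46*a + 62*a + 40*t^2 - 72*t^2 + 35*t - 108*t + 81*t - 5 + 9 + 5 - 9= 8*a^3 + 48*a^2 + 64*a + t^2*(-8*a - 32) + t*(-63*a^2 - 250*a + 8)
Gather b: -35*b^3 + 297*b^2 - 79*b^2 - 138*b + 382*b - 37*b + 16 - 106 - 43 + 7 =-35*b^3 + 218*b^2 + 207*b - 126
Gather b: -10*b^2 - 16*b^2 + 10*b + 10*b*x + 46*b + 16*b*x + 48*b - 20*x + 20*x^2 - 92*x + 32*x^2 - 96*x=-26*b^2 + b*(26*x + 104) + 52*x^2 - 208*x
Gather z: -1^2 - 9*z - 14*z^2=-14*z^2 - 9*z - 1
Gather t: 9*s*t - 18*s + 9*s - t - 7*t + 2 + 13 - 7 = -9*s + t*(9*s - 8) + 8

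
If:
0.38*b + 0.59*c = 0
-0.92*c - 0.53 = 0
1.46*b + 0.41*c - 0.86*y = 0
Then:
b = 0.89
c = -0.58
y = 1.24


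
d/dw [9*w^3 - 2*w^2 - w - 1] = 27*w^2 - 4*w - 1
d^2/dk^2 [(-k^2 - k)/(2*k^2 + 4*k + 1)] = 2*(4*k^3 + 6*k^2 + 6*k + 3)/(8*k^6 + 48*k^5 + 108*k^4 + 112*k^3 + 54*k^2 + 12*k + 1)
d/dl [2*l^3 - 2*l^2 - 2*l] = 6*l^2 - 4*l - 2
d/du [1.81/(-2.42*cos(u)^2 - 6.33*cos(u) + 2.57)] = -(8.7604*cos(u) + 11.4573)*sin(u)/(2.42*cos(u)^2 + 6.33*cos(u) - 2.57)^2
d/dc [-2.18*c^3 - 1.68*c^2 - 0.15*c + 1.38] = -6.54*c^2 - 3.36*c - 0.15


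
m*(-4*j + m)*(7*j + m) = -28*j^2*m + 3*j*m^2 + m^3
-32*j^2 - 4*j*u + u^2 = (-8*j + u)*(4*j + u)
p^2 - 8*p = p*(p - 8)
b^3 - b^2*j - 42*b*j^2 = b*(b - 7*j)*(b + 6*j)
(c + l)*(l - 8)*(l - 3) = c*l^2 - 11*c*l + 24*c + l^3 - 11*l^2 + 24*l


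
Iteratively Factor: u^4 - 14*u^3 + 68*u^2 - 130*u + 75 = (u - 3)*(u^3 - 11*u^2 + 35*u - 25) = (u - 3)*(u - 1)*(u^2 - 10*u + 25) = (u - 5)*(u - 3)*(u - 1)*(u - 5)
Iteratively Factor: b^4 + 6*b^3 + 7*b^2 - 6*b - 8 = (b + 2)*(b^3 + 4*b^2 - b - 4) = (b - 1)*(b + 2)*(b^2 + 5*b + 4) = (b - 1)*(b + 2)*(b + 4)*(b + 1)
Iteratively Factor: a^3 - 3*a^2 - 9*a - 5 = (a + 1)*(a^2 - 4*a - 5) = (a - 5)*(a + 1)*(a + 1)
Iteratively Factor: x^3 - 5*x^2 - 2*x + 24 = (x + 2)*(x^2 - 7*x + 12) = (x - 4)*(x + 2)*(x - 3)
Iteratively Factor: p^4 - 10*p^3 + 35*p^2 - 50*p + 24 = (p - 1)*(p^3 - 9*p^2 + 26*p - 24) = (p - 2)*(p - 1)*(p^2 - 7*p + 12) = (p - 4)*(p - 2)*(p - 1)*(p - 3)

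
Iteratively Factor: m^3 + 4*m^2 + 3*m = (m + 3)*(m^2 + m) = (m + 1)*(m + 3)*(m)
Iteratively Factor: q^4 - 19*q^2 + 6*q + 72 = (q - 3)*(q^3 + 3*q^2 - 10*q - 24) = (q - 3)*(q + 4)*(q^2 - q - 6) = (q - 3)^2*(q + 4)*(q + 2)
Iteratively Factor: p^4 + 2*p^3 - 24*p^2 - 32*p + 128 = (p + 4)*(p^3 - 2*p^2 - 16*p + 32) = (p + 4)^2*(p^2 - 6*p + 8) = (p - 4)*(p + 4)^2*(p - 2)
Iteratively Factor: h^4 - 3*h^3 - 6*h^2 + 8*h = (h - 4)*(h^3 + h^2 - 2*h) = (h - 4)*(h - 1)*(h^2 + 2*h) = h*(h - 4)*(h - 1)*(h + 2)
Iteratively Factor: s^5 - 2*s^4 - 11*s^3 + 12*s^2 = (s - 4)*(s^4 + 2*s^3 - 3*s^2) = (s - 4)*(s - 1)*(s^3 + 3*s^2) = (s - 4)*(s - 1)*(s + 3)*(s^2) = s*(s - 4)*(s - 1)*(s + 3)*(s)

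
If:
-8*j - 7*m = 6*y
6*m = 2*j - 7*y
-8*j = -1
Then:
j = 1/8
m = -17/26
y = 31/52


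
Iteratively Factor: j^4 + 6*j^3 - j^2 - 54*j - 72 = (j + 3)*(j^3 + 3*j^2 - 10*j - 24) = (j + 2)*(j + 3)*(j^2 + j - 12) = (j + 2)*(j + 3)*(j + 4)*(j - 3)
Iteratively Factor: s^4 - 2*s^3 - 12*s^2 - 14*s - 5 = (s + 1)*(s^3 - 3*s^2 - 9*s - 5) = (s + 1)^2*(s^2 - 4*s - 5) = (s + 1)^3*(s - 5)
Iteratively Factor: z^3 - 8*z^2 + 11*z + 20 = (z - 5)*(z^2 - 3*z - 4) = (z - 5)*(z + 1)*(z - 4)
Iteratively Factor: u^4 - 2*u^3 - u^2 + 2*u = (u - 1)*(u^3 - u^2 - 2*u) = u*(u - 1)*(u^2 - u - 2) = u*(u - 2)*(u - 1)*(u + 1)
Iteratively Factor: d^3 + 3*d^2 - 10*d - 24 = (d + 2)*(d^2 + d - 12) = (d - 3)*(d + 2)*(d + 4)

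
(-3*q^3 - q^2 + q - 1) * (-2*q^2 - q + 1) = 6*q^5 + 5*q^4 - 4*q^3 + 2*q - 1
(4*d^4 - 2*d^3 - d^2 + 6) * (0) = 0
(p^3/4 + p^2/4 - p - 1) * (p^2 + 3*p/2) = p^5/4 + 5*p^4/8 - 5*p^3/8 - 5*p^2/2 - 3*p/2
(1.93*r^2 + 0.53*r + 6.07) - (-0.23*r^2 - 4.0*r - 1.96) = 2.16*r^2 + 4.53*r + 8.03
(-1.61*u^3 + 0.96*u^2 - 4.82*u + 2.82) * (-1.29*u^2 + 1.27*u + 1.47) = 2.0769*u^5 - 3.2831*u^4 + 5.0703*u^3 - 8.348*u^2 - 3.504*u + 4.1454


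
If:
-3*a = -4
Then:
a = 4/3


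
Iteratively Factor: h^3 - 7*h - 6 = (h + 1)*(h^2 - h - 6) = (h + 1)*(h + 2)*(h - 3)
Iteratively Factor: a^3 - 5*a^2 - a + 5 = (a - 5)*(a^2 - 1) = (a - 5)*(a + 1)*(a - 1)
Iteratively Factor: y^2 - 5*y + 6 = (y - 3)*(y - 2)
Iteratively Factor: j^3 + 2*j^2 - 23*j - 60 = (j - 5)*(j^2 + 7*j + 12) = (j - 5)*(j + 4)*(j + 3)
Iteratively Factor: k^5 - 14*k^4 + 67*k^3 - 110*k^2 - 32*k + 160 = (k + 1)*(k^4 - 15*k^3 + 82*k^2 - 192*k + 160) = (k - 4)*(k + 1)*(k^3 - 11*k^2 + 38*k - 40) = (k - 4)^2*(k + 1)*(k^2 - 7*k + 10) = (k - 5)*(k - 4)^2*(k + 1)*(k - 2)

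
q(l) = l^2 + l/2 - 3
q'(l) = 2*l + 1/2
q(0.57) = -2.39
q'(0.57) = 1.64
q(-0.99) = -2.51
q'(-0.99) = -1.48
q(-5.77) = 27.41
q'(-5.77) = -11.04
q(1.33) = -0.57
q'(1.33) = 3.16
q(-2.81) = 3.49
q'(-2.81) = -5.12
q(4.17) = 16.47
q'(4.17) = 8.84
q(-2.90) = 3.96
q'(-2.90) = -5.30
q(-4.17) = 12.30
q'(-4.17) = -7.84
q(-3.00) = 4.50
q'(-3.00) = -5.50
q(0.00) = -3.00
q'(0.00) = 0.50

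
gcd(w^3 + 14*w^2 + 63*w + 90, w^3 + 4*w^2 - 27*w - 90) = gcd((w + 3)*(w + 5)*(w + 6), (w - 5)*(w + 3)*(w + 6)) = w^2 + 9*w + 18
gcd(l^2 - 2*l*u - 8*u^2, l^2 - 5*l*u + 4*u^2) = -l + 4*u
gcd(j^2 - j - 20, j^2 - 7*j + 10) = j - 5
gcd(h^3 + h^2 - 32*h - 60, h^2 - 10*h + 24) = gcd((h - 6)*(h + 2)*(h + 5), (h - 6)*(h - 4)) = h - 6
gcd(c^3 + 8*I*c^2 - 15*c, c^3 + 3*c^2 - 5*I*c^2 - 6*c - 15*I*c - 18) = 1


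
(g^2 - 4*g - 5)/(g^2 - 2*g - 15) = (g + 1)/(g + 3)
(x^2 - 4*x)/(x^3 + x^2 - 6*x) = (x - 4)/(x^2 + x - 6)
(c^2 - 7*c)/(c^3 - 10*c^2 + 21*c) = 1/(c - 3)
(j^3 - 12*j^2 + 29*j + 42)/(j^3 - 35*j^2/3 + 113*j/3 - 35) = 3*(j^2 - 5*j - 6)/(3*j^2 - 14*j + 15)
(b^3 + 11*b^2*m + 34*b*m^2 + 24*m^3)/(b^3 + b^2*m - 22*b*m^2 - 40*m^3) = (b^2 + 7*b*m + 6*m^2)/(b^2 - 3*b*m - 10*m^2)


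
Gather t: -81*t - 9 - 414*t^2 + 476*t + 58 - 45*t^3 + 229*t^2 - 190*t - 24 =-45*t^3 - 185*t^2 + 205*t + 25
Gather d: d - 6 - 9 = d - 15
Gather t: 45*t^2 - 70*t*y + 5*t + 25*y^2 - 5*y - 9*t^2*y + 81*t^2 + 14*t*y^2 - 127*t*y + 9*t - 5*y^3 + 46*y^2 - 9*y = t^2*(126 - 9*y) + t*(14*y^2 - 197*y + 14) - 5*y^3 + 71*y^2 - 14*y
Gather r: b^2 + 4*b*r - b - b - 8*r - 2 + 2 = b^2 - 2*b + r*(4*b - 8)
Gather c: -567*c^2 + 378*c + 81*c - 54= -567*c^2 + 459*c - 54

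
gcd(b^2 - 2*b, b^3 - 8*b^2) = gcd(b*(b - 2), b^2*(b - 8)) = b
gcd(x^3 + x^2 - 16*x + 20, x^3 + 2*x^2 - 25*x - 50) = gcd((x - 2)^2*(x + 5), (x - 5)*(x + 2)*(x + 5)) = x + 5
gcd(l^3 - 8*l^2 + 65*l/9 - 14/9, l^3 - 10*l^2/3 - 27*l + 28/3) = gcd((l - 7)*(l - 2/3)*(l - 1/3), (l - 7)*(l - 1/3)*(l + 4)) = l^2 - 22*l/3 + 7/3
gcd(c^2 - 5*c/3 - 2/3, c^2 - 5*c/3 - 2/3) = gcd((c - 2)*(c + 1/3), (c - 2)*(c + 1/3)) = c^2 - 5*c/3 - 2/3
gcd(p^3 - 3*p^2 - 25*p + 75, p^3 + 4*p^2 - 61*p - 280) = p + 5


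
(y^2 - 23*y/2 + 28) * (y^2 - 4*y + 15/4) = y^4 - 31*y^3/2 + 311*y^2/4 - 1241*y/8 + 105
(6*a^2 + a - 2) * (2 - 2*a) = -12*a^3 + 10*a^2 + 6*a - 4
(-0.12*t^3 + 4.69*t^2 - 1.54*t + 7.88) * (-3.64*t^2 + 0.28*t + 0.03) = 0.4368*t^5 - 17.1052*t^4 + 6.9152*t^3 - 28.9737*t^2 + 2.1602*t + 0.2364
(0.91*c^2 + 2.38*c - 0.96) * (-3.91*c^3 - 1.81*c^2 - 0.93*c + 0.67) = -3.5581*c^5 - 10.9529*c^4 - 1.4005*c^3 + 0.1339*c^2 + 2.4874*c - 0.6432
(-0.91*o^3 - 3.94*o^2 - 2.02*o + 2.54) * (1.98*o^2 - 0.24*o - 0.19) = -1.8018*o^5 - 7.5828*o^4 - 2.8811*o^3 + 6.2626*o^2 - 0.2258*o - 0.4826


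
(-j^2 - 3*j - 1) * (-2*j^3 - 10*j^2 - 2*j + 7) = 2*j^5 + 16*j^4 + 34*j^3 + 9*j^2 - 19*j - 7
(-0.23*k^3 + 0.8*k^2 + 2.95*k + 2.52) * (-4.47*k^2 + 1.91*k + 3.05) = 1.0281*k^5 - 4.0153*k^4 - 12.36*k^3 - 3.1899*k^2 + 13.8107*k + 7.686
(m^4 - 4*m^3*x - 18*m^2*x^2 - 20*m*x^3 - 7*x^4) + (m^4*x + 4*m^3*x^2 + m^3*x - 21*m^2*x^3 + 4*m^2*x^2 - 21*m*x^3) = m^4*x + m^4 + 4*m^3*x^2 - 3*m^3*x - 21*m^2*x^3 - 14*m^2*x^2 - 41*m*x^3 - 7*x^4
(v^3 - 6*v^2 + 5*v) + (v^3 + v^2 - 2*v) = 2*v^3 - 5*v^2 + 3*v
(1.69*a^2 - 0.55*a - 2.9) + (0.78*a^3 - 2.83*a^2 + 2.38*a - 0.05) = 0.78*a^3 - 1.14*a^2 + 1.83*a - 2.95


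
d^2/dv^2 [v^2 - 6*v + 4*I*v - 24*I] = 2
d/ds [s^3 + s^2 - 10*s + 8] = 3*s^2 + 2*s - 10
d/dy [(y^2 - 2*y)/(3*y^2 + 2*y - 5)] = 2*(4*y^2 - 5*y + 5)/(9*y^4 + 12*y^3 - 26*y^2 - 20*y + 25)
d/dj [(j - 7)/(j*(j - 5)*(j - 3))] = (-2*j^3 + 29*j^2 - 112*j + 105)/(j^2*(j^4 - 16*j^3 + 94*j^2 - 240*j + 225))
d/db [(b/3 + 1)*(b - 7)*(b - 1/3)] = b^2 - 26*b/9 - 59/9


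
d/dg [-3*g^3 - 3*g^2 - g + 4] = -9*g^2 - 6*g - 1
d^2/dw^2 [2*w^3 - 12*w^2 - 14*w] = 12*w - 24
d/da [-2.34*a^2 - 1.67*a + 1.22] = -4.68*a - 1.67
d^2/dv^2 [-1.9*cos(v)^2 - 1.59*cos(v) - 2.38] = 1.59*cos(v) + 3.8*cos(2*v)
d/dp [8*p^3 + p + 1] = 24*p^2 + 1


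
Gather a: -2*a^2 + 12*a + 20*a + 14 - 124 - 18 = -2*a^2 + 32*a - 128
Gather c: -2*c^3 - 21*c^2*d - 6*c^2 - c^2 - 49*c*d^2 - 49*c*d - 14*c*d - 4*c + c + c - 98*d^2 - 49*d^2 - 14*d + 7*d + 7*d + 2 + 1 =-2*c^3 + c^2*(-21*d - 7) + c*(-49*d^2 - 63*d - 2) - 147*d^2 + 3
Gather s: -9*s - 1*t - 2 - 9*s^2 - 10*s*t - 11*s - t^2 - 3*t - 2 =-9*s^2 + s*(-10*t - 20) - t^2 - 4*t - 4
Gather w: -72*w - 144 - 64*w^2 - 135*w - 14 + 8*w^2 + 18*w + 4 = -56*w^2 - 189*w - 154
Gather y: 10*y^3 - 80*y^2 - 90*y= 10*y^3 - 80*y^2 - 90*y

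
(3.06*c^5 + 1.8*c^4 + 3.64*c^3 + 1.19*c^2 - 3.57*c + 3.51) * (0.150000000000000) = 0.459*c^5 + 0.27*c^4 + 0.546*c^3 + 0.1785*c^2 - 0.5355*c + 0.5265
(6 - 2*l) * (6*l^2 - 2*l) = -12*l^3 + 40*l^2 - 12*l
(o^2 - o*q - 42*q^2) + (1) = o^2 - o*q - 42*q^2 + 1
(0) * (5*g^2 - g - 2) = 0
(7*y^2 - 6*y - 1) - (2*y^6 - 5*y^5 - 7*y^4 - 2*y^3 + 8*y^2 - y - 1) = -2*y^6 + 5*y^5 + 7*y^4 + 2*y^3 - y^2 - 5*y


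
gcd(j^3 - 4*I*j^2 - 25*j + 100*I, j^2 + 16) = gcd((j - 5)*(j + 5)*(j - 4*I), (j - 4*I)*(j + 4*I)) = j - 4*I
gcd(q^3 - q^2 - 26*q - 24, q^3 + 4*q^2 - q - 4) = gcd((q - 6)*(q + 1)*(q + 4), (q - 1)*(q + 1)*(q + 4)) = q^2 + 5*q + 4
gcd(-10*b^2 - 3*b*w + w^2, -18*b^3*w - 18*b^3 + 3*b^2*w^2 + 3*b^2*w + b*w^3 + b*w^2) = 1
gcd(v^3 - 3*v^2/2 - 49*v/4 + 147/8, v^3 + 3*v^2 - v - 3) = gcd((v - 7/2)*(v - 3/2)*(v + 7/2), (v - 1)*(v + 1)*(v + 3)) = 1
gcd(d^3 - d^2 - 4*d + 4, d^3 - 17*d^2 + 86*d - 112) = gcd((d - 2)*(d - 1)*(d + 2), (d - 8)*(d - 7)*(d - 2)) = d - 2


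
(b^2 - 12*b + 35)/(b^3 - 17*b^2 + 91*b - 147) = (b - 5)/(b^2 - 10*b + 21)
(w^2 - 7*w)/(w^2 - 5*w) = (w - 7)/(w - 5)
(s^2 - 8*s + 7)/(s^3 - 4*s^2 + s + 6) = (s^2 - 8*s + 7)/(s^3 - 4*s^2 + s + 6)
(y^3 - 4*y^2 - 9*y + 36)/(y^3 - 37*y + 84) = (y + 3)/(y + 7)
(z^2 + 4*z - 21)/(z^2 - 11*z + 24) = (z + 7)/(z - 8)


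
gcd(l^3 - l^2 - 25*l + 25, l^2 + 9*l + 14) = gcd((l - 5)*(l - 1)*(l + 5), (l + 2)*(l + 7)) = 1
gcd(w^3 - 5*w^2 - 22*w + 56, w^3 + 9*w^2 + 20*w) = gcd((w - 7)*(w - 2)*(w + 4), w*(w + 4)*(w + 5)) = w + 4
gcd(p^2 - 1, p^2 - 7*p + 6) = p - 1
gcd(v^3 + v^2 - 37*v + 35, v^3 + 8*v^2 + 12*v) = 1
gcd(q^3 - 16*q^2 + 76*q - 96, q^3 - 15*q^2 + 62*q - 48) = q^2 - 14*q + 48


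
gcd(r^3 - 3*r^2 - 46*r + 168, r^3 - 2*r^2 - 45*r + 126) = r^2 + r - 42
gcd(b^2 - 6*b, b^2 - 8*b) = b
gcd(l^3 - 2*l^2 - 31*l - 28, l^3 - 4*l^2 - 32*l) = l + 4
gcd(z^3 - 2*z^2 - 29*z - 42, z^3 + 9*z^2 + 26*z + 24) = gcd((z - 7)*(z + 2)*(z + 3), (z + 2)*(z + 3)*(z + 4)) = z^2 + 5*z + 6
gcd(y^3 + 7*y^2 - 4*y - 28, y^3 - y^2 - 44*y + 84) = y^2 + 5*y - 14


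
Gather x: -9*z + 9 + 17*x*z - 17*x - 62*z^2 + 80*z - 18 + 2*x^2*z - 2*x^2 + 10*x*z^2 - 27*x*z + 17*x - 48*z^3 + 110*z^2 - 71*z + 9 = x^2*(2*z - 2) + x*(10*z^2 - 10*z) - 48*z^3 + 48*z^2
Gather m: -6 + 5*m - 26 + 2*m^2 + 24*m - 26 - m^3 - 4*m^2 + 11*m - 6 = -m^3 - 2*m^2 + 40*m - 64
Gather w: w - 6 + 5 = w - 1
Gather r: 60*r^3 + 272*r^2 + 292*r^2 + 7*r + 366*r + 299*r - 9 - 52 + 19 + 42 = 60*r^3 + 564*r^2 + 672*r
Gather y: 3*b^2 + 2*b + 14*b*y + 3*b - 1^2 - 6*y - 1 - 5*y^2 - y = 3*b^2 + 5*b - 5*y^2 + y*(14*b - 7) - 2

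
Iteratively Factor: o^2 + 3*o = (o + 3)*(o)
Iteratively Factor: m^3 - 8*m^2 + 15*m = (m)*(m^2 - 8*m + 15) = m*(m - 3)*(m - 5)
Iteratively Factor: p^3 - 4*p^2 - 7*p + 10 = (p - 1)*(p^2 - 3*p - 10) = (p - 1)*(p + 2)*(p - 5)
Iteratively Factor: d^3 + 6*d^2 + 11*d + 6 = (d + 2)*(d^2 + 4*d + 3) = (d + 1)*(d + 2)*(d + 3)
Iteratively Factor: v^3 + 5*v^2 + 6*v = (v + 2)*(v^2 + 3*v) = v*(v + 2)*(v + 3)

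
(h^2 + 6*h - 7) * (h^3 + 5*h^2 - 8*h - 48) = h^5 + 11*h^4 + 15*h^3 - 131*h^2 - 232*h + 336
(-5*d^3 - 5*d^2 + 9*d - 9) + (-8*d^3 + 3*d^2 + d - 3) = -13*d^3 - 2*d^2 + 10*d - 12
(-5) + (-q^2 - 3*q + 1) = -q^2 - 3*q - 4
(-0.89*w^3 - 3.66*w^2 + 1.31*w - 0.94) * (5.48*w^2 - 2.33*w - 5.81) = -4.8772*w^5 - 17.9831*w^4 + 20.8775*w^3 + 13.0611*w^2 - 5.4209*w + 5.4614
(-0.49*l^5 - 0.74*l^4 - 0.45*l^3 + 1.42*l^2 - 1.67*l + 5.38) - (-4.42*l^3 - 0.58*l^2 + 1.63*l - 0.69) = -0.49*l^5 - 0.74*l^4 + 3.97*l^3 + 2.0*l^2 - 3.3*l + 6.07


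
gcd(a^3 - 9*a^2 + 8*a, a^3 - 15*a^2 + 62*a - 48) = a^2 - 9*a + 8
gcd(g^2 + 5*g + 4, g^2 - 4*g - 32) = g + 4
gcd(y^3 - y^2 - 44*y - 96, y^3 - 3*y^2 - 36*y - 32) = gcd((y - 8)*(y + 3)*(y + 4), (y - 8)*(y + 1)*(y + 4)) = y^2 - 4*y - 32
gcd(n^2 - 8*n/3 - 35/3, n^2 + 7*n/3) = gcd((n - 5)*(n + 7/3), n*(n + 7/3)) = n + 7/3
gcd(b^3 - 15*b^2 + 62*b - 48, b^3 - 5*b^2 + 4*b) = b - 1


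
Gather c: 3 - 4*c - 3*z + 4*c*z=c*(4*z - 4) - 3*z + 3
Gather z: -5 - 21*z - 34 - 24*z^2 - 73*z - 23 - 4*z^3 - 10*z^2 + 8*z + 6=-4*z^3 - 34*z^2 - 86*z - 56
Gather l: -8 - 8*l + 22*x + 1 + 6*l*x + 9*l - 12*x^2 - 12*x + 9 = l*(6*x + 1) - 12*x^2 + 10*x + 2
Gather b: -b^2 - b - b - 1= -b^2 - 2*b - 1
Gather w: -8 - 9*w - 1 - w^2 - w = -w^2 - 10*w - 9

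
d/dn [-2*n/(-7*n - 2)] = 4/(7*n + 2)^2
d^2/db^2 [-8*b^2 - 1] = -16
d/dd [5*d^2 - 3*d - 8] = 10*d - 3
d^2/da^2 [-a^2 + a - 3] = -2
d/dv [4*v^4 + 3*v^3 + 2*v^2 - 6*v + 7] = 16*v^3 + 9*v^2 + 4*v - 6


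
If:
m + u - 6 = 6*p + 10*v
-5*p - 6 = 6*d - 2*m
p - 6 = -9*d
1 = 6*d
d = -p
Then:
No Solution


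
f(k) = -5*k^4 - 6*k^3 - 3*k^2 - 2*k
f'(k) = -20*k^3 - 18*k^2 - 6*k - 2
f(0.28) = -0.96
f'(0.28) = -5.53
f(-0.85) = 0.61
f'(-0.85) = 2.38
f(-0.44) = 0.62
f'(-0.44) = -1.14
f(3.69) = -1276.68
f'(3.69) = -1274.10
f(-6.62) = -7980.42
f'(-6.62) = 5051.23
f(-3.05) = -284.25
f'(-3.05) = 416.31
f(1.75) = -91.74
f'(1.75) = -174.81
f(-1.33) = -4.18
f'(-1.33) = 21.19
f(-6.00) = -5280.00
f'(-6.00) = 3706.00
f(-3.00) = -264.00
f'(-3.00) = 394.00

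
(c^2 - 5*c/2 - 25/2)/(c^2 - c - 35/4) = 2*(c - 5)/(2*c - 7)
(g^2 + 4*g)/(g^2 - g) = (g + 4)/(g - 1)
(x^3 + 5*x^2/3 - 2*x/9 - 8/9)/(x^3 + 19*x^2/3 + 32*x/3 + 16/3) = (x - 2/3)/(x + 4)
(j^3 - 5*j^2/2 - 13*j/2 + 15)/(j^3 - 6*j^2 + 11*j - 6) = (j + 5/2)/(j - 1)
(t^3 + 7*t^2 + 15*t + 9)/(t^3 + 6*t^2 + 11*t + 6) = (t + 3)/(t + 2)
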